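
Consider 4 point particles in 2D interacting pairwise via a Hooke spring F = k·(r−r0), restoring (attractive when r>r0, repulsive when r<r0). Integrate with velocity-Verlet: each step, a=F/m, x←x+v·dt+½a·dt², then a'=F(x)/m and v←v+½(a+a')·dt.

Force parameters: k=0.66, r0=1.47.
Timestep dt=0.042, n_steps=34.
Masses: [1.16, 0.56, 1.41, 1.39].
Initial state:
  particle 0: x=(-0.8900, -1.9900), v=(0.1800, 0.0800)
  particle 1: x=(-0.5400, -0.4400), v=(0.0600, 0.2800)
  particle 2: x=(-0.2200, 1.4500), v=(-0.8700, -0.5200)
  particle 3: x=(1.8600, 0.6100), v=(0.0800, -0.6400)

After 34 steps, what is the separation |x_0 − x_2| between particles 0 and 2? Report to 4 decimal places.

1.3371

step 0: x0=(-0.8900, -1.9900) x1=(-0.5400, -0.4400) x2=(-0.2200, 1.4500) x3=(1.8600, 0.6100)
step 1: x0=(-0.8814, -1.9848) x1=(-0.5363, -0.4274) x2=(-0.2564, 1.4270) x3=(1.8619, 0.5824)
step 2: x0=(-0.8707, -1.9759) x1=(-0.5304, -0.4134) x2=(-0.2926, 1.4019) x3=(1.8609, 0.5533)
step 3: x0=(-0.8580, -1.9634) x1=(-0.5223, -0.3979) x2=(-0.3284, 1.3746) x3=(1.8570, 0.5229)
step 4: x0=(-0.8434, -1.9474) x1=(-0.5122, -0.3813) x2=(-0.3638, 1.3452) x3=(1.8502, 0.4912)
step 5: x0=(-0.8268, -1.9280) x1=(-0.4999, -0.3637) x2=(-0.3988, 1.3138) x3=(1.8406, 0.4582)
step 6: x0=(-0.8084, -1.9052) x1=(-0.4857, -0.3452) x2=(-0.4333, 1.2805) x3=(1.8281, 0.4241)
step 7: x0=(-0.7882, -1.8792) x1=(-0.4697, -0.3260) x2=(-0.4672, 1.2453) x3=(1.8128, 0.3888)
step 8: x0=(-0.7663, -1.8502) x1=(-0.4519, -0.3062) x2=(-0.5005, 1.2084) x3=(1.7947, 0.3525)
step 9: x0=(-0.7429, -1.8182) x1=(-0.4323, -0.2860) x2=(-0.5331, 1.1699) x3=(1.7740, 0.3152)
step 10: x0=(-0.7179, -1.7833) x1=(-0.4112, -0.2656) x2=(-0.5651, 1.1299) x3=(1.7507, 0.2771)
step 11: x0=(-0.6914, -1.7459) x1=(-0.3886, -0.2452) x2=(-0.5963, 1.0884) x3=(1.7248, 0.2381)
step 12: x0=(-0.6636, -1.7059) x1=(-0.3645, -0.2247) x2=(-0.6269, 1.0456) x3=(1.6966, 0.1985)
step 13: x0=(-0.6346, -1.6637) x1=(-0.3391, -0.2045) x2=(-0.6567, 1.0016) x3=(1.6659, 0.1582)
step 14: x0=(-0.6044, -1.6193) x1=(-0.3124, -0.1845) x2=(-0.6858, 0.9566) x3=(1.6331, 0.1173)
step 15: x0=(-0.5732, -1.5729) x1=(-0.2845, -0.1648) x2=(-0.7141, 0.9105) x3=(1.5982, 0.0759)
step 16: x0=(-0.5410, -1.5248) x1=(-0.2555, -0.1456) x2=(-0.7417, 0.8636) x3=(1.5613, 0.0342)
step 17: x0=(-0.5080, -1.4752) x1=(-0.2254, -0.1269) x2=(-0.7686, 0.8159) x3=(1.5225, -0.0079)
step 18: x0=(-0.4743, -1.4242) x1=(-0.1943, -0.1086) x2=(-0.7949, 0.7675) x3=(1.4821, -0.0502)
step 19: x0=(-0.4400, -1.3720) x1=(-0.1622, -0.0908) x2=(-0.8205, 0.7185) x3=(1.4401, -0.0927)
step 20: x0=(-0.4051, -1.3189) x1=(-0.1292, -0.0733) x2=(-0.8455, 0.6690) x3=(1.3967, -0.1353)
step 21: x0=(-0.3698, -1.2651) x1=(-0.0954, -0.0560) x2=(-0.8700, 0.6190) x3=(1.3521, -0.1780)
step 22: x0=(-0.3342, -1.2107) x1=(-0.0608, -0.0390) x2=(-0.8939, 0.5686) x3=(1.3063, -0.2207)
step 23: x0=(-0.2985, -1.1560) x1=(-0.0255, -0.0218) x2=(-0.9174, 0.5180) x3=(1.2597, -0.2633)
step 24: x0=(-0.2626, -1.1011) x1=(0.0103, -0.0045) x2=(-0.9404, 0.4670) x3=(1.2123, -0.3059)
step 25: x0=(-0.2267, -1.0463) x1=(0.0466, 0.0132) x2=(-0.9630, 0.4157) x3=(1.1642, -0.3484)
step 26: x0=(-0.1909, -0.9916) x1=(0.0833, 0.0317) x2=(-0.9852, 0.3643) x3=(1.1157, -0.3907)
step 27: x0=(-0.1553, -0.9372) x1=(0.1202, 0.0509) x2=(-1.0071, 0.3126) x3=(1.0670, -0.4329)
step 28: x0=(-0.1200, -0.8833) x1=(0.1572, 0.0714) x2=(-1.0286, 0.2607) x3=(1.0180, -0.4750)
step 29: x0=(-0.0850, -0.8299) x1=(0.1943, 0.0931) x2=(-1.0498, 0.2087) x3=(0.9690, -0.5171)
step 30: x0=(-0.0505, -0.7772) x1=(0.2313, 0.1165) x2=(-1.0707, 0.1566) x3=(0.9201, -0.5591)
step 31: x0=(-0.0166, -0.7251) x1=(0.2683, 0.1417) x2=(-1.0912, 0.1043) x3=(0.8714, -0.6012)
step 32: x0=(0.0167, -0.6737) x1=(0.3052, 0.1688) x2=(-1.1115, 0.0519) x3=(0.8230, -0.6433)
step 33: x0=(0.0492, -0.6230) x1=(0.3420, 0.1979) x2=(-1.1314, -0.0005) x3=(0.7748, -0.6856)
step 34: x0=(0.0809, -0.5728) x1=(0.3787, 0.2291) x2=(-1.1510, -0.0531) x3=(0.7271, -0.7282)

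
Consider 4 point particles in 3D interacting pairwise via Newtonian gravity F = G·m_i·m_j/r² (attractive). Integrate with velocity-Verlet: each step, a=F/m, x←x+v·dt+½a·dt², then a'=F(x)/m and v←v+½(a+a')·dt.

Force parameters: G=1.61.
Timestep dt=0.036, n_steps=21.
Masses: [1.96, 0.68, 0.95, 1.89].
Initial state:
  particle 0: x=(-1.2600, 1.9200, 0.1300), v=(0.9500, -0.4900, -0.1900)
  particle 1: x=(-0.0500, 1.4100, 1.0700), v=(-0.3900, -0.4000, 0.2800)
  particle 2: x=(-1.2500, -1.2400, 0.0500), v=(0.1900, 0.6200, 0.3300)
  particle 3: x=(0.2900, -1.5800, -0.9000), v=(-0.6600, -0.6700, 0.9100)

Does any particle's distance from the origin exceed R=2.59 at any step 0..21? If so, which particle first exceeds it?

step 0: x0=(-1.2600, 1.9200, 0.1300) x1=(-0.0500, 1.4100, 1.0700) x2=(-1.2500, -1.2400, 0.0500) x3=(0.2900, -1.5800, -0.9000)
step 1: x0=(-1.2255, 1.9021, 0.1233) x1=(-0.0647, 1.3956, 1.0795) x2=(-1.2426, -1.2175, 0.0616) x3=(0.2659, -1.6039, -0.8670)
step 2: x0=(-1.1906, 1.8835, 0.1168) x1=(-0.0806, 1.3813, 1.0878) x2=(-1.2342, -1.1947, 0.0727) x3=(0.2413, -1.6274, -0.8336)
step 3: x0=(-1.1551, 1.8643, 0.1107) x1=(-0.0977, 1.3671, 1.0948) x2=(-1.2247, -1.1717, 0.0832) x3=(0.2160, -1.6503, -0.7998)
step 4: x0=(-1.1191, 1.8445, 0.1049) x1=(-0.1161, 1.3531, 1.1004) x2=(-1.2141, -1.1484, 0.0931) x3=(0.1900, -1.6728, -0.7655)
step 5: x0=(-1.0827, 1.8240, 0.0994) x1=(-0.1358, 1.3391, 1.1046) x2=(-1.2023, -1.1249, 0.1024) x3=(0.1635, -1.6947, -0.7307)
step 6: x0=(-1.0457, 1.8028, 0.0944) x1=(-0.1569, 1.3253, 1.1072) x2=(-1.1894, -1.1013, 0.1111) x3=(0.1362, -1.7160, -0.6955)
step 7: x0=(-1.0082, 1.7809, 0.0897) x1=(-0.1792, 1.3117, 1.1082) x2=(-1.1752, -1.0776, 0.1191) x3=(0.1084, -1.7367, -0.6599)
step 8: x0=(-0.9702, 1.7583, 0.0856) x1=(-0.2028, 1.2984, 1.1073) x2=(-1.1598, -1.0537, 0.1266) x3=(0.0798, -1.7567, -0.6237)
step 9: x0=(-0.9317, 1.7348, 0.0820) x1=(-0.2278, 1.2852, 1.1046) x2=(-1.1431, -1.0299, 0.1333) x3=(0.0506, -1.7761, -0.5871)
step 10: x0=(-0.8927, 1.7106, 0.0789) x1=(-0.2541, 1.2724, 1.0997) x2=(-1.1251, -1.0061, 0.1395) x3=(0.0206, -1.7946, -0.5501)
step 11: x0=(-0.8532, 1.6855, 0.0765) x1=(-0.2816, 1.2598, 1.0927) x2=(-1.1058, -0.9824, 0.1449) x3=(-0.0100, -1.8124, -0.5125)
step 12: x0=(-0.8133, 1.6596, 0.0749) x1=(-0.3105, 1.2476, 1.0832) x2=(-1.0851, -0.9589, 0.1497) x3=(-0.0413, -1.8293, -0.4745)
step 13: x0=(-0.7729, 1.6327, 0.0740) x1=(-0.3407, 1.2359, 1.0710) x2=(-1.0631, -0.9356, 0.1539) x3=(-0.0733, -1.8453, -0.4360)
step 14: x0=(-0.7321, 1.6049, 0.0740) x1=(-0.3720, 1.2245, 1.0560) x2=(-1.0397, -0.9127, 0.1573) x3=(-0.1060, -1.8602, -0.3971)
step 15: x0=(-0.6909, 1.5760, 0.0750) x1=(-0.4045, 1.2138, 1.0377) x2=(-1.0150, -0.8901, 0.1601) x3=(-0.1394, -1.8742, -0.3577)
step 16: x0=(-0.6494, 1.5462, 0.0770) x1=(-0.4381, 1.2036, 1.0160) x2=(-0.9888, -0.8681, 0.1623) x3=(-0.1734, -1.8870, -0.3178)
step 17: x0=(-0.6075, 1.5152, 0.0803) x1=(-0.4724, 1.1940, 0.9903) x2=(-0.9613, -0.8466, 0.1638) x3=(-0.2081, -1.8986, -0.2775)
step 18: x0=(-0.5655, 1.4830, 0.0850) x1=(-0.5075, 1.1852, 0.9604) x2=(-0.9325, -0.8258, 0.1647) x3=(-0.2435, -1.9090, -0.2368)
step 19: x0=(-0.5234, 1.4497, 0.0912) x1=(-0.5429, 1.1773, 0.9257) x2=(-0.9024, -0.8057, 0.1651) x3=(-0.2794, -1.9180, -0.1957)
step 20: x0=(-0.4814, 1.4150, 0.0991) x1=(-0.5782, 1.1702, 0.8857) x2=(-0.8711, -0.7864, 0.1649) x3=(-0.3160, -1.9255, -0.1541)
step 21: x0=(-0.4397, 1.3790, 0.1090) x1=(-0.6129, 1.1642, 0.8398) x2=(-0.8386, -0.7681, 0.1643) x3=(-0.3530, -1.9316, -0.1123)

no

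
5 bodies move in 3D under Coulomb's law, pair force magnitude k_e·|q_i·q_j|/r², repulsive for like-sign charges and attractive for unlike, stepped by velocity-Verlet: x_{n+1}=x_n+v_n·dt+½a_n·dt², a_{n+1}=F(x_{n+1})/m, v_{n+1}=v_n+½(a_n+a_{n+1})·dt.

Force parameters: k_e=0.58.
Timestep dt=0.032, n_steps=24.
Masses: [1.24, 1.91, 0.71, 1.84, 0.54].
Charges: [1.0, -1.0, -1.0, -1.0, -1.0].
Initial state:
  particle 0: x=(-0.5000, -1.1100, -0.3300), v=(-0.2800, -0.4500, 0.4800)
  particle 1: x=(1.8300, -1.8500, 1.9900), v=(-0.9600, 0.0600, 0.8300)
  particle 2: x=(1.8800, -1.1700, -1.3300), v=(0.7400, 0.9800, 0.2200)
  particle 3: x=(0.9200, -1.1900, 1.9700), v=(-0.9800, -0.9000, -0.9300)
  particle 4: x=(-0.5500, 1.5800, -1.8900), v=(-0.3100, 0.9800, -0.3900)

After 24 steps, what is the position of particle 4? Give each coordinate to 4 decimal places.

(-0.8082, 2.3379, -2.1952)

step 0: x0=(-0.5000, -1.1100, -0.3300) x1=(1.8300, -1.8500, 1.9900) x2=(1.8800, -1.1700, -1.3300) x3=(0.9200, -1.1900, 1.9700) x4=(-0.5500, 1.5800, -1.8900)
step 1: x0=(-0.5089, -1.1244, -0.3146) x1=(1.7994, -1.8482, 2.0166) x2=(1.9037, -1.1387, -1.3230) x3=(0.8885, -1.2187, 1.9402) x4=(-0.5600, 1.6114, -1.9025)
step 2: x0=(-0.5177, -1.1387, -0.2992) x1=(1.7689, -1.8465, 2.0432) x2=(1.9273, -1.1073, -1.3161) x3=(0.8568, -1.2473, 1.9105) x4=(-0.5700, 1.6427, -1.9150)
step 3: x0=(-0.5263, -1.1531, -0.2838) x1=(1.7387, -1.8449, 2.0698) x2=(1.9508, -1.0760, -1.3092) x3=(0.8248, -1.2758, 1.8806) x4=(-0.5801, 1.6741, -1.9275)
step 4: x0=(-0.5348, -1.1674, -0.2683) x1=(1.7087, -1.8435, 2.0965) x2=(1.9743, -1.0448, -1.3025) x3=(0.7926, -1.3041, 1.8508) x4=(-0.5903, 1.7055, -1.9400)
step 5: x0=(-0.5432, -1.1816, -0.2527) x1=(1.6788, -1.8422, 2.1233) x2=(1.9978, -1.0135, -1.2958) x3=(0.7601, -1.3323, 1.8208) x4=(-0.6006, 1.7369, -1.9526)
step 6: x0=(-0.5514, -1.1959, -0.2371) x1=(1.6492, -1.8411, 2.1501) x2=(2.0213, -0.9823, -1.2892) x3=(0.7274, -1.3603, 1.7908) x4=(-0.6109, 1.7683, -1.9652)
step 7: x0=(-0.5596, -1.2101, -0.2215) x1=(1.6197, -1.8400, 2.1771) x2=(2.0447, -0.9511, -1.2827) x3=(0.6943, -1.3883, 1.7607) x4=(-0.6213, 1.7998, -1.9777)
step 8: x0=(-0.5676, -1.2243, -0.2057) x1=(1.5905, -1.8391, 2.2041) x2=(2.0681, -0.9200, -1.2763) x3=(0.6611, -1.4161, 1.7304) x4=(-0.6318, 1.8312, -1.9903)
step 9: x0=(-0.5754, -1.2385, -0.1900) x1=(1.5614, -1.8383, 2.2313) x2=(2.0915, -0.8888, -1.2699) x3=(0.6275, -1.4439, 1.7001) x4=(-0.6423, 1.8627, -2.0030)
step 10: x0=(-0.5831, -1.2526, -0.1741) x1=(1.5325, -1.8376, 2.2586) x2=(2.1149, -0.8577, -1.2637) x3=(0.5938, -1.4716, 1.6696) x4=(-0.6529, 1.8942, -2.0156)
step 11: x0=(-0.5907, -1.2667, -0.1582) x1=(1.5038, -1.8369, 2.2860) x2=(2.1382, -0.8266, -1.2575) x3=(0.5598, -1.4992, 1.6389) x4=(-0.6636, 1.9257, -2.0283)
step 12: x0=(-0.5982, -1.2809, -0.1421) x1=(1.4753, -1.8363, 2.3135) x2=(2.1616, -0.7955, -1.2514) x3=(0.5255, -1.5268, 1.6082) x4=(-0.6744, 1.9573, -2.0410)
step 13: x0=(-0.6055, -1.2949, -0.1260) x1=(1.4468, -1.8358, 2.3411) x2=(2.1849, -0.7644, -1.2453) x3=(0.4911, -1.5543, 1.5772) x4=(-0.6852, 1.9889, -2.0537)
step 14: x0=(-0.6127, -1.3090, -0.1098) x1=(1.4185, -1.8353, 2.3689) x2=(2.2083, -0.7334, -1.2393) x3=(0.4564, -1.5818, 1.5461) x4=(-0.6960, 2.0205, -2.0664)
step 15: x0=(-0.6198, -1.3231, -0.0935) x1=(1.3903, -1.8349, 2.3968) x2=(2.2317, -0.7023, -1.2334) x3=(0.4216, -1.6092, 1.5149) x4=(-0.7070, 2.0521, -2.0792)
step 16: x0=(-0.6267, -1.3371, -0.0771) x1=(1.3623, -1.8345, 2.4248) x2=(2.2550, -0.6713, -1.2276) x3=(0.3865, -1.6366, 1.4835) x4=(-0.7180, 2.0837, -2.0920)
step 17: x0=(-0.6335, -1.3512, -0.0606) x1=(1.3343, -1.8341, 2.4529) x2=(2.2784, -0.6403, -1.2218) x3=(0.3513, -1.6640, 1.4519) x4=(-0.7291, 2.1154, -2.1048)
step 18: x0=(-0.6401, -1.3652, -0.0439) x1=(1.3064, -1.8337, 2.4812) x2=(2.3018, -0.6093, -1.2161) x3=(0.3159, -1.6914, 1.4201) x4=(-0.7402, 2.1471, -2.1177)
step 19: x0=(-0.6466, -1.3793, -0.0272) x1=(1.2786, -1.8334, 2.5095) x2=(2.3252, -0.5783, -1.2105) x3=(0.2803, -1.7188, 1.3882) x4=(-0.7514, 2.1788, -2.1305)
step 20: x0=(-0.6529, -1.3933, -0.0103) x1=(1.2509, -1.8331, 2.5379) x2=(2.3487, -0.5473, -1.2049) x3=(0.2445, -1.7461, 1.3561) x4=(-0.7626, 2.2106, -2.1434)
step 21: x0=(-0.6591, -1.4074, 0.0068) x1=(1.2232, -1.8328, 2.5665) x2=(2.3721, -0.5164, -1.1994) x3=(0.2086, -1.7734, 1.3239) x4=(-0.7739, 2.2424, -2.1563)
step 22: x0=(-0.6651, -1.4214, 0.0240) x1=(1.1956, -1.8325, 2.5951) x2=(2.3956, -0.4854, -1.1939) x3=(0.1726, -1.8007, 1.2915) x4=(-0.7853, 2.2742, -2.1693)
step 23: x0=(-0.6709, -1.4355, 0.0414) x1=(1.1680, -1.8322, 2.6238) x2=(2.4191, -0.4545, -1.1885) x3=(0.1363, -1.8280, 1.2589) x4=(-0.7967, 2.3060, -2.1822)
step 24: x0=(-0.6766, -1.4496, 0.0590) x1=(1.1405, -1.8320, 2.6526) x2=(2.4426, -0.4235, -1.1831) x3=(0.1000, -1.8553, 1.2261) x4=(-0.8082, 2.3379, -2.1952)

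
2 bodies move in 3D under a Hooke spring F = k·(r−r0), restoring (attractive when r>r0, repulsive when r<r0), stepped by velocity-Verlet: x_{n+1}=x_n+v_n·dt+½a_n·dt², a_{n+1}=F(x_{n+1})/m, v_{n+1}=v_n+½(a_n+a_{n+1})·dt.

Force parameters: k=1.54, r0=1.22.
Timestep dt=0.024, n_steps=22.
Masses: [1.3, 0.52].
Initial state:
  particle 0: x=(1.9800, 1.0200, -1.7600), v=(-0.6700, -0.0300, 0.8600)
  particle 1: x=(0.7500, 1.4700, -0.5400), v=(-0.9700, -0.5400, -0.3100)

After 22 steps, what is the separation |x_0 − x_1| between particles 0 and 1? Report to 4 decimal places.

step 0: x0=(1.9800, 1.0200, -1.7600) x1=(0.7500, 1.4700, -0.5400)
step 1: x0=(1.9638, 1.0193, -1.7392) x1=(0.7271, 1.4569, -0.5478)
step 2: x0=(1.9473, 1.0188, -1.7182) x1=(0.7048, 1.4436, -0.5562)
step 3: x0=(1.9306, 1.0183, -1.6969) x1=(0.6831, 1.4301, -0.5652)
step 4: x0=(1.9136, 1.0179, -1.6754) x1=(0.6621, 1.4163, -0.5748)
step 5: x0=(1.8964, 1.0175, -1.6537) x1=(0.6417, 1.4024, -0.5849)
step 6: x0=(1.8789, 1.0173, -1.6318) x1=(0.6219, 1.3883, -0.5955)
step 7: x0=(1.8612, 1.0171, -1.6097) x1=(0.6027, 1.3740, -0.6066)
step 8: x0=(1.8433, 1.0170, -1.5874) x1=(0.5840, 1.3595, -0.6182)
step 9: x0=(1.8251, 1.0169, -1.5650) x1=(0.5659, 1.3449, -0.6301)
step 10: x0=(1.8068, 1.0169, -1.5424) x1=(0.5483, 1.3302, -0.6425)
step 11: x0=(1.7882, 1.0169, -1.5196) x1=(0.5312, 1.3153, -0.6552)
step 12: x0=(1.7695, 1.0170, -1.4968) x1=(0.5145, 1.3004, -0.6682)
step 13: x0=(1.7506, 1.0171, -1.4738) x1=(0.4983, 1.2853, -0.6815)
step 14: x0=(1.7315, 1.0173, -1.4507) x1=(0.4824, 1.2702, -0.6950)
step 15: x0=(1.7123, 1.0175, -1.4275) x1=(0.4670, 1.2549, -0.7088)
step 16: x0=(1.6930, 1.0177, -1.4043) x1=(0.4519, 1.2397, -0.7228)
step 17: x0=(1.6735, 1.0179, -1.3809) x1=(0.4371, 1.2243, -0.7370)
step 18: x0=(1.6539, 1.0182, -1.3575) x1=(0.4226, 1.2089, -0.7513)
step 19: x0=(1.6342, 1.0184, -1.3341) x1=(0.4083, 1.1935, -0.7657)
step 20: x0=(1.6144, 1.0187, -1.3106) x1=(0.3943, 1.1780, -0.7802)
step 21: x0=(1.5946, 1.0190, -1.2871) x1=(0.3804, 1.1625, -0.7948)
step 22: x0=(1.5747, 1.0193, -1.2636) x1=(0.3667, 1.1470, -0.8095)

1.2968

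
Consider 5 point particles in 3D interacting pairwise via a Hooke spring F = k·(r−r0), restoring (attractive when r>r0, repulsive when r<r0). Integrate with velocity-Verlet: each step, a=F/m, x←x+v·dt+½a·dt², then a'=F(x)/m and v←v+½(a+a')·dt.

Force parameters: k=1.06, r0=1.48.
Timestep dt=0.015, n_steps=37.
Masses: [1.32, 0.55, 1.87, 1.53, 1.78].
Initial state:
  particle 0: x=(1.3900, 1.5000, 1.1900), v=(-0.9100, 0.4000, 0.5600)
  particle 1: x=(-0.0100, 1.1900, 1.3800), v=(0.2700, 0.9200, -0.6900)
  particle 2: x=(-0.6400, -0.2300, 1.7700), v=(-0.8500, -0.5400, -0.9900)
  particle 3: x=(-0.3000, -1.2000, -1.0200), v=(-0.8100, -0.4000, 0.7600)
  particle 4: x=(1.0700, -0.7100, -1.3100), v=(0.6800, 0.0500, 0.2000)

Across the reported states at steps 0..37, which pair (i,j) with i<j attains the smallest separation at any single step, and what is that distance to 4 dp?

step 0: x0=(1.3900, 1.5000, 1.1900) x1=(-0.0100, 1.1900, 1.3800) x2=(-0.6400, -0.2300, 1.7700) x3=(-0.3000, -1.2000, -1.0200) x4=(1.0700, -0.7100, -1.3100)
step 1: x0=(1.3762, 1.5057, 1.1982) x1=(-0.0059, 1.2032, 1.3690) x2=(-0.6526, -0.2381, 1.7549) x3=(-0.3121, -1.2057, -1.0083) x4=(1.0801, -0.7091, -1.3067)
step 2: x0=(1.3619, 1.5107, 1.2059) x1=(-0.0016, 1.2154, 1.3568) x2=(-0.6649, -0.2462, 1.7394) x3=(-0.3240, -1.2109, -0.9959) x4=(1.0900, -0.7078, -1.3027)
step 3: x0=(1.3474, 1.5150, 1.2132) x1=(0.0028, 1.2263, 1.3434) x2=(-0.6770, -0.2542, 1.7235) x3=(-0.3357, -1.2155, -0.9829) x4=(1.0997, -0.7062, -1.2982)
step 4: x0=(1.3324, 1.5186, 1.2200) x1=(0.0073, 1.2362, 1.3288) x2=(-0.6888, -0.2622, 1.7071) x3=(-0.3473, -1.2196, -0.9693) x4=(1.1092, -0.7042, -1.2929)
step 5: x0=(1.3171, 1.5216, 1.2263) x1=(0.0120, 1.2448, 1.3130) x2=(-0.7003, -0.2702, 1.6903) x3=(-0.3586, -1.2231, -0.9551) x4=(1.1185, -0.7019, -1.2871)
step 6: x0=(1.3014, 1.5239, 1.2322) x1=(0.0167, 1.2523, 1.2960) x2=(-0.7115, -0.2781, 1.6731) x3=(-0.3698, -1.2261, -0.9403) x4=(1.1275, -0.6993, -1.2807)
step 7: x0=(1.2854, 1.5256, 1.2376) x1=(0.0214, 1.2585, 1.2779) x2=(-0.7224, -0.2860, 1.6555) x3=(-0.3808, -1.2285, -0.9249) x4=(1.1363, -0.6963, -1.2736)
step 8: x0=(1.2691, 1.5265, 1.2426) x1=(0.0262, 1.2636, 1.2587) x2=(-0.7330, -0.2938, 1.6374) x3=(-0.3916, -1.2303, -0.9089) x4=(1.1449, -0.6929, -1.2659)
step 9: x0=(1.2524, 1.5268, 1.2471) x1=(0.0311, 1.2675, 1.2383) x2=(-0.7434, -0.3016, 1.6190) x3=(-0.4022, -1.2316, -0.8923) x4=(1.1532, -0.6892, -1.2576)
step 10: x0=(1.2354, 1.5264, 1.2511) x1=(0.0359, 1.2701, 1.2169) x2=(-0.7534, -0.3093, 1.6002) x3=(-0.4126, -1.2323, -0.8752) x4=(1.1613, -0.6852, -1.2487)
step 11: x0=(1.2181, 1.5253, 1.2547) x1=(0.0407, 1.2715, 1.1944) x2=(-0.7632, -0.3170, 1.5811) x3=(-0.4228, -1.2325, -0.8575) x4=(1.1691, -0.6809, -1.2392)
step 12: x0=(1.2006, 1.5236, 1.2578) x1=(0.0456, 1.2718, 1.1708) x2=(-0.7726, -0.3246, 1.5615) x3=(-0.4328, -1.2321, -0.8393) x4=(1.1767, -0.6762, -1.2292)
step 13: x0=(1.1827, 1.5212, 1.2605) x1=(0.0503, 1.2707, 1.1463) x2=(-0.7818, -0.3321, 1.5416) x3=(-0.4425, -1.2311, -0.8206) x4=(1.1840, -0.6713, -1.2185)
step 14: x0=(1.1645, 1.5181, 1.2627) x1=(0.0551, 1.2685, 1.1207) x2=(-0.7907, -0.3395, 1.5214) x3=(-0.4521, -1.2297, -0.8014) x4=(1.1910, -0.6660, -1.2073)
step 15: x0=(1.1460, 1.5144, 1.2645) x1=(0.0598, 1.2651, 1.0941) x2=(-0.7992, -0.3469, 1.5008) x3=(-0.4614, -1.2276, -0.7816) x4=(1.1978, -0.6603, -1.1955)
step 16: x0=(1.1273, 1.5100, 1.2658) x1=(0.0643, 1.2605, 1.0666) x2=(-0.8075, -0.3542, 1.4798) x3=(-0.4706, -1.2251, -0.7614) x4=(1.2043, -0.6544, -1.1831)
step 17: x0=(1.1083, 1.5050, 1.2667) x1=(0.0688, 1.2546, 1.0382) x2=(-0.8155, -0.3614, 1.4586) x3=(-0.4795, -1.2220, -0.7408) x4=(1.2105, -0.6482, -1.1702)
step 18: x0=(1.0891, 1.4993, 1.2672) x1=(0.0732, 1.2476, 1.0088) x2=(-0.8232, -0.3685, 1.4370) x3=(-0.4881, -1.2184, -0.7196) x4=(1.2164, -0.6417, -1.1568)
step 19: x0=(1.0696, 1.4930, 1.2672) x1=(0.0775, 1.2394, 0.9786) x2=(-0.8306, -0.3755, 1.4151) x3=(-0.4966, -1.2142, -0.6981) x4=(1.2221, -0.6349, -1.1428)
step 20: x0=(1.0499, 1.4860, 1.2669) x1=(0.0816, 1.2301, 0.9475) x2=(-0.8377, -0.3824, 1.3929) x3=(-0.5048, -1.2096, -0.6761) x4=(1.2274, -0.6278, -1.1283)
step 21: x0=(1.0299, 1.4784, 1.2661) x1=(0.0856, 1.2196, 0.9156) x2=(-0.8445, -0.3892, 1.3705) x3=(-0.5128, -1.2044, -0.6537) x4=(1.2325, -0.6204, -1.1133)
step 22: x0=(1.0098, 1.4702, 1.2649) x1=(0.0895, 1.2079, 0.8829) x2=(-0.8510, -0.3959, 1.3477) x3=(-0.5205, -1.1988, -0.6309) x4=(1.2372, -0.6127, -1.0977)
step 23: x0=(0.9894, 1.4614, 1.2633) x1=(0.0932, 1.1952, 0.8495) x2=(-0.8573, -0.4025, 1.3247) x3=(-0.5280, -1.1926, -0.6078) x4=(1.2417, -0.6048, -1.0817)
step 24: x0=(0.9688, 1.4520, 1.2614) x1=(0.0968, 1.1814, 0.8153) x2=(-0.8632, -0.4090, 1.3015) x3=(-0.5353, -1.1860, -0.5843) x4=(1.2459, -0.5966, -1.0653)
step 25: x0=(0.9480, 1.4420, 1.2591) x1=(0.1002, 1.1665, 0.7803) x2=(-0.8689, -0.4154, 1.2780) x3=(-0.5424, -1.1789, -0.5604) x4=(1.2498, -0.5882, -1.0483)
step 26: x0=(0.9270, 1.4314, 1.2564) x1=(0.1034, 1.1505, 0.7447) x2=(-0.8742, -0.4217, 1.2542) x3=(-0.5492, -1.1713, -0.5363) x4=(1.2533, -0.5795, -1.0309)
step 27: x0=(0.9058, 1.4202, 1.2533) x1=(0.1065, 1.1336, 0.7084) x2=(-0.8793, -0.4279, 1.2303) x3=(-0.5557, -1.1633, -0.5118) x4=(1.2566, -0.5706, -1.0130)
step 28: x0=(0.8844, 1.4085, 1.2499) x1=(0.1094, 1.1156, 0.6715) x2=(-0.8842, -0.4339, 1.2061) x3=(-0.5621, -1.1549, -0.4871) x4=(1.2596, -0.5614, -0.9948)
step 29: x0=(0.8628, 1.3962, 1.2462) x1=(0.1121, 1.0967, 0.6340) x2=(-0.8887, -0.4399, 1.1817) x3=(-0.5682, -1.1460, -0.4621) x4=(1.2622, -0.5520, -0.9760)
step 30: x0=(0.8411, 1.3834, 1.2421) x1=(0.1147, 1.0769, 0.5959) x2=(-0.8930, -0.4457, 1.1571) x3=(-0.5741, -1.1367, -0.4368) x4=(1.2646, -0.5425, -0.9569)
step 31: x0=(0.8192, 1.3700, 1.2377) x1=(0.1171, 1.0561, 0.5573) x2=(-0.8970, -0.4514, 1.1324) x3=(-0.5797, -1.1270, -0.4113) x4=(1.2666, -0.5327, -0.9374)
step 32: x0=(0.7971, 1.3560, 1.2330) x1=(0.1194, 1.0345, 0.5182) x2=(-0.9007, -0.4570, 1.1074) x3=(-0.5851, -1.1169, -0.3856) x4=(1.2684, -0.5227, -0.9175)
step 33: x0=(0.7748, 1.3416, 1.2280) x1=(0.1215, 1.0121, 0.4786) x2=(-0.9042, -0.4625, 1.0823) x3=(-0.5903, -1.1064, -0.3597) x4=(1.2698, -0.5125, -0.8973)
step 34: x0=(0.7524, 1.3267, 1.2227) x1=(0.1235, 0.9889, 0.4385) x2=(-0.9074, -0.4678, 1.0571) x3=(-0.5952, -1.0956, -0.3336) x4=(1.2710, -0.5022, -0.8766)
step 35: x0=(0.7298, 1.3112, 1.2172) x1=(0.1253, 0.9649, 0.3981) x2=(-0.9104, -0.4730, 1.0317) x3=(-0.5999, -1.0844, -0.3074) x4=(1.2718, -0.4917, -0.8557)
step 36: x0=(0.7071, 1.2953, 1.2113) x1=(0.1270, 0.9402, 0.3573) x2=(-0.9132, -0.4781, 1.0062) x3=(-0.6044, -1.0729, -0.2810) x4=(1.2724, -0.4810, -0.8344)
step 37: x0=(0.6842, 1.2789, 1.2052) x1=(0.1285, 0.9148, 0.3162) x2=(-0.9156, -0.4830, 0.9806) x3=(-0.6087, -1.0610, -0.2544) x4=(1.2726, -0.4702, -0.8128)

pair (0,1), distance 1.0090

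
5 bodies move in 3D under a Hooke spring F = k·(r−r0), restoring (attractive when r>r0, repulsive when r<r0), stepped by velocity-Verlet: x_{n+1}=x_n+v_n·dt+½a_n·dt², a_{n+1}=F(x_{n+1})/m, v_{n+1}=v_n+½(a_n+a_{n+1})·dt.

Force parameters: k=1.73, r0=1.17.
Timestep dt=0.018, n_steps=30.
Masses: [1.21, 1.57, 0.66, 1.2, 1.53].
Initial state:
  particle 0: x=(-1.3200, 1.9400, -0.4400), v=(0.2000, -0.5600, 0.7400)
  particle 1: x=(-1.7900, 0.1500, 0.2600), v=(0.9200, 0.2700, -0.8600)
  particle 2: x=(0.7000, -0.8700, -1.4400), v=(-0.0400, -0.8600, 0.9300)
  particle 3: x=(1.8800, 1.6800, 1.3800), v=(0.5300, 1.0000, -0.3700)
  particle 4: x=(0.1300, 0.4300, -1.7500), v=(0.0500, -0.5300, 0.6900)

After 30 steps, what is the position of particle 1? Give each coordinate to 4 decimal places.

(-0.6137, 0.4527, -0.3423)

step 0: x0=(-1.3200, 1.9400, -0.4400) x1=(-1.7900, 0.1500, 0.2600) x2=(0.7000, -0.8700, -1.4400) x3=(1.8800, 1.6800, 1.3800) x4=(0.1300, 0.4300, -1.7500)
step 1: x0=(-1.3154, 1.9291, -0.4266) x1=(-1.7725, 0.1551, 0.2442) x2=(0.6983, -0.8835, -1.4217) x3=(1.8879, 1.6972, 1.3719) x4=(0.1308, 0.4207, -1.7368)
step 2: x0=(-1.3090, 1.9165, -0.4132) x1=(-1.7530, 0.1607, 0.2278) x2=(0.6948, -0.8931, -1.4003) x3=(1.8927, 1.7126, 1.3609) x4=(0.1314, 0.4118, -1.7222)
step 3: x0=(-1.3006, 1.9023, -0.3998) x1=(-1.7315, 0.1667, 0.2109) x2=(0.6895, -0.8988, -1.3759) x3=(1.8942, 1.7263, 1.3471) x4=(0.1318, 0.4035, -1.7061)
step 4: x0=(-1.2903, 1.8865, -0.3862) x1=(-1.7082, 0.1732, 0.1934) x2=(0.6824, -0.9005, -1.3485) x3=(1.8925, 1.7383, 1.3304) x4=(0.1321, 0.3956, -1.6885)
step 5: x0=(-1.2782, 1.8692, -0.3727) x1=(-1.6831, 0.1801, 0.1755) x2=(0.6735, -0.8982, -1.3182) x3=(1.8877, 1.7485, 1.3110) x4=(0.1321, 0.3882, -1.6696)
step 6: x0=(-1.2642, 1.8503, -0.3592) x1=(-1.6561, 0.1874, 0.1570) x2=(0.6629, -0.8921, -1.2851) x3=(1.8797, 1.7569, 1.2889) x4=(0.1321, 0.3812, -1.6492)
step 7: x0=(-1.2483, 1.8300, -0.3456) x1=(-1.6273, 0.1951, 0.1382) x2=(0.6508, -0.8821, -1.2493) x3=(1.8687, 1.7635, 1.2641) x4=(0.1319, 0.3748, -1.6275)
step 8: x0=(-1.2307, 1.8082, -0.3321) x1=(-1.5967, 0.2033, 0.1189) x2=(0.6370, -0.8682, -1.2108) x3=(1.8545, 1.7683, 1.2366) x4=(0.1315, 0.3689, -1.6044)
step 9: x0=(-1.2113, 1.7850, -0.3185) x1=(-1.5645, 0.2118, 0.0992) x2=(0.6218, -0.8507, -1.1698) x3=(1.8373, 1.7714, 1.2067) x4=(0.1310, 0.3635, -1.5801)
step 10: x0=(-1.1901, 1.7604, -0.3050) x1=(-1.5306, 0.2207, 0.0793) x2=(0.6051, -0.8295, -1.1264) x3=(1.8172, 1.7726, 1.1743) x4=(0.1304, 0.3586, -1.5545)
step 11: x0=(-1.1672, 1.7346, -0.2916) x1=(-1.4952, 0.2299, 0.0590) x2=(0.5871, -0.8047, -1.0806) x3=(1.7941, 1.7720, 1.1394) x4=(0.1297, 0.3542, -1.5277)
step 12: x0=(-1.1427, 1.7076, -0.2781) x1=(-1.4582, 0.2395, 0.0385) x2=(0.5678, -0.7765, -1.0327) x3=(1.7682, 1.7697, 1.1023) x4=(0.1289, 0.3503, -1.4998)
step 13: x0=(-1.1166, 1.6794, -0.2648) x1=(-1.4197, 0.2494, 0.0177) x2=(0.5474, -0.7450, -0.9827) x3=(1.7395, 1.7657, 1.0630) x4=(0.1280, 0.3470, -1.4707)
step 14: x0=(-1.0890, 1.6501, -0.2514) x1=(-1.3798, 0.2596, -0.0033) x2=(0.5258, -0.7103, -0.9308) x3=(1.7081, 1.7599, 1.0215) x4=(0.1271, 0.3441, -1.4405)
step 15: x0=(-1.0598, 1.6198, -0.2381) x1=(-1.3386, 0.2701, -0.0244) x2=(0.5033, -0.6726, -0.8771) x3=(1.6741, 1.7525, 0.9781) x4=(0.1261, 0.3418, -1.4094)
step 16: x0=(-1.0293, 1.5885, -0.2249) x1=(-1.2961, 0.2808, -0.0456) x2=(0.4798, -0.6320, -0.8218) x3=(1.6376, 1.7434, 0.9327) x4=(0.1250, 0.3400, -1.3773)
step 17: x0=(-0.9973, 1.5563, -0.2117) x1=(-1.2525, 0.2919, -0.0670) x2=(0.4556, -0.5887, -0.7649) x3=(1.5986, 1.7327, 0.8855) x4=(0.1239, 0.3387, -1.3442)
step 18: x0=(-0.9641, 1.5234, -0.1986) x1=(-1.2077, 0.3032, -0.0884) x2=(0.4306, -0.5428, -0.7066) x3=(1.5573, 1.7205, 0.8366) x4=(0.1227, 0.3379, -1.3104)
step 19: x0=(-0.9297, 1.4897, -0.1856) x1=(-1.1619, 0.3147, -0.1098) x2=(0.4051, -0.4946, -0.6470) x3=(1.5138, 1.7068, 0.7861) x4=(0.1215, 0.3376, -1.2757)
step 20: x0=(-0.8942, 1.4554, -0.1726) x1=(-1.1151, 0.3265, -0.1313) x2=(0.3791, -0.4443, -0.5863) x3=(1.4682, 1.6916, 0.7341) x4=(0.1203, 0.3377, -1.2403)
step 21: x0=(-0.8576, 1.4206, -0.1596) x1=(-1.0674, 0.3384, -0.1527) x2=(0.3526, -0.3919, -0.5246) x3=(1.4206, 1.6750, 0.6808) x4=(0.1191, 0.3384, -1.2043)
step 22: x0=(-0.8200, 1.3852, -0.1467) x1=(-1.0190, 0.3506, -0.1741) x2=(0.3259, -0.3378, -0.4621) x3=(1.3712, 1.6571, 0.6262) x4=(0.1180, 0.3394, -1.1677)
step 23: x0=(-0.7815, 1.3495, -0.1338) x1=(-0.9699, 0.3629, -0.1954) x2=(0.2989, -0.2820, -0.3987) x3=(1.3199, 1.6380, 0.5705) x4=(0.1168, 0.3409, -1.1306)
step 24: x0=(-0.7423, 1.3134, -0.1210) x1=(-0.9201, 0.3754, -0.2166) x2=(0.2719, -0.2249, -0.3347) x3=(1.2671, 1.6176, 0.5138) x4=(0.1157, 0.3429, -1.0930)
step 25: x0=(-0.7022, 1.2772, -0.1082) x1=(-0.8699, 0.3880, -0.2378) x2=(0.2448, -0.1666, -0.2701) x3=(1.2128, 1.5962, 0.4562) x4=(0.1147, 0.3452, -1.0550)
step 26: x0=(-0.6616, 1.2407, -0.0953) x1=(-0.8192, 0.4007, -0.2588) x2=(0.2178, -0.1072, -0.2051) x3=(1.1571, 1.5738, 0.3978) x4=(0.1137, 0.3478, -1.0168)
step 27: x0=(-0.6204, 1.2042, -0.0825) x1=(-0.7681, 0.4136, -0.2798) x2=(0.1910, -0.0471, -0.1396) x3=(1.1003, 1.5504, 0.3388) x4=(0.1129, 0.3508, -0.9783)
step 28: x0=(-0.5788, 1.1678, -0.0697) x1=(-0.7168, 0.4265, -0.3007) x2=(0.1645, 0.0137, -0.0738) x3=(1.0423, 1.5262, 0.2792) x4=(0.1121, 0.3540, -0.9396)
step 29: x0=(-0.5368, 1.1314, -0.0568) x1=(-0.6653, 0.4396, -0.3215) x2=(0.1382, 0.0749, -0.0076) x3=(0.9835, 1.5012, 0.2191) x4=(0.1115, 0.3575, -0.9008)
step 30: x0=(-0.4945, 1.0951, -0.0438) x1=(-0.6137, 0.4527, -0.3423) x2=(0.1123, 0.1364, 0.0589) x3=(0.9239, 1.4756, 0.1587) x4=(0.1110, 0.3612, -0.8619)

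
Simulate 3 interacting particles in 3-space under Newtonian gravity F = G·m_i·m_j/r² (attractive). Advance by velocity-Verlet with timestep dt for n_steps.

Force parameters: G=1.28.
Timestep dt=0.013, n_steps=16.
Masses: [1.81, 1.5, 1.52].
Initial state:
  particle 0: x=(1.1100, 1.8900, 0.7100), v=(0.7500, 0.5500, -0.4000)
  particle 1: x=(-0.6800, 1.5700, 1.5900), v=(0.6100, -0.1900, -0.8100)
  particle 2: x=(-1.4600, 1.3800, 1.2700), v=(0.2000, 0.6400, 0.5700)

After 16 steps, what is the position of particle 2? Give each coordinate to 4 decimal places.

(-1.3552, 1.5234, 1.4022)

step 0: x0=(1.1100, 1.8900, 0.7100) x1=(-0.6800, 1.5700, 1.5900) x2=(-1.4600, 1.3800, 1.2700)
step 1: x0=(1.1197, 1.8971, 0.7048) x1=(-0.6722, 1.5675, 1.5794) x2=(-1.4572, 1.3884, 1.2775)
step 2: x0=(1.1293, 1.9043, 0.6997) x1=(-0.6648, 1.5649, 1.5685) x2=(-1.4539, 1.3968, 1.2851)
step 3: x0=(1.1387, 1.9114, 0.6946) x1=(-0.6577, 1.5622, 1.5575) x2=(-1.4502, 1.4054, 1.2929)
step 4: x0=(1.1481, 1.9184, 0.6896) x1=(-0.6509, 1.5595, 1.5463) x2=(-1.4460, 1.4141, 1.3008)
step 5: x0=(1.1573, 1.9255, 0.6845) x1=(-0.6444, 1.5567, 1.5349) x2=(-1.4413, 1.4228, 1.3088)
step 6: x0=(1.1665, 1.9325, 0.6796) x1=(-0.6384, 1.5539, 1.5234) x2=(-1.4361, 1.4317, 1.3169)
step 7: x0=(1.1755, 1.9395, 0.6747) x1=(-0.6326, 1.5510, 1.5117) x2=(-1.4304, 1.4406, 1.3251)
step 8: x0=(1.1844, 1.9465, 0.6698) x1=(-0.6273, 1.5480, 1.4998) x2=(-1.4243, 1.4496, 1.3334)
step 9: x0=(1.1932, 1.9535, 0.6650) x1=(-0.6224, 1.5450, 1.4879) x2=(-1.4176, 1.4586, 1.3419)
step 10: x0=(1.2018, 1.9604, 0.6602) x1=(-0.6178, 1.5420, 1.4757) x2=(-1.4103, 1.4677, 1.3503)
step 11: x0=(1.2104, 1.9673, 0.6554) x1=(-0.6137, 1.5390, 1.4635) x2=(-1.4026, 1.4769, 1.3589)
step 12: x0=(1.2189, 1.9742, 0.6507) x1=(-0.6100, 1.5359, 1.4512) x2=(-1.3942, 1.4861, 1.3675)
step 13: x0=(1.2272, 1.9811, 0.6461) x1=(-0.6068, 1.5328, 1.4388) x2=(-1.3854, 1.4954, 1.3761)
step 14: x0=(1.2354, 1.9879, 0.6415) x1=(-0.6040, 1.5298, 1.4263) x2=(-1.3759, 1.5047, 1.3848)
step 15: x0=(1.2436, 1.9947, 0.6369) x1=(-0.6016, 1.5267, 1.4137) x2=(-1.3658, 1.5140, 1.3935)
step 16: x0=(1.2516, 2.0015, 0.6323) x1=(-0.5998, 1.5236, 1.4011) x2=(-1.3552, 1.5234, 1.4022)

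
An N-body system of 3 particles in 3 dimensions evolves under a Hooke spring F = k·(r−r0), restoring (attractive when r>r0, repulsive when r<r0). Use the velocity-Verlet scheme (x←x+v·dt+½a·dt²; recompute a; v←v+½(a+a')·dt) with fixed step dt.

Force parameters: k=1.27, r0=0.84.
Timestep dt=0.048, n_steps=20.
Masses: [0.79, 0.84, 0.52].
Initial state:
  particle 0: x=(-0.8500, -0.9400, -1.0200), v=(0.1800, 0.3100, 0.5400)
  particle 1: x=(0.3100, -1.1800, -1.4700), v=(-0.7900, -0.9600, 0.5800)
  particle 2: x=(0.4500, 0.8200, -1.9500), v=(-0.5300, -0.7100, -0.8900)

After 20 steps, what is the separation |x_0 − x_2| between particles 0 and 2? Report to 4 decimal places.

step 0: x0=(-0.8500, -0.9400, -1.0200) x1=(0.3100, -1.1800, -1.4700) x2=(0.4500, 0.8200, -1.9500)
step 1: x0=(-0.8391, -0.9232, -0.9955) x1=(0.2715, -1.2239, -1.4424) x2=(0.4220, 0.7794, -1.9902)
step 2: x0=(-0.8238, -0.9026, -0.9738) x1=(0.2322, -1.2633, -1.4154) x2=(0.3889, 0.7259, -2.0250)
step 3: x0=(-0.8046, -0.8787, -0.9552) x1=(0.1920, -1.2981, -1.3893) x2=(0.3509, 0.6599, -2.0540)
step 4: x0=(-0.7817, -0.8517, -0.9395) x1=(0.1512, -1.3285, -1.3641) x2=(0.3084, 0.5820, -2.0770)
step 5: x0=(-0.7554, -0.8218, -0.9267) x1=(0.1099, -1.3546, -1.3399) x2=(0.2617, 0.4929, -2.0937)
step 6: x0=(-0.7262, -0.7896, -0.9169) x1=(0.0682, -1.3764, -1.3170) x2=(0.2111, 0.3934, -2.1041)
step 7: x0=(-0.6944, -0.7554, -0.9098) x1=(0.0262, -1.3944, -1.2953) x2=(0.1571, 0.2845, -2.1082)
step 8: x0=(-0.6604, -0.7196, -0.9054) x1=(-0.0161, -1.4087, -1.2750) x2=(0.1001, 0.1673, -2.1062)
step 9: x0=(-0.6246, -0.6826, -0.9034) x1=(-0.0585, -1.4197, -1.2559) x2=(0.0406, 0.0429, -2.0984)
step 10: x0=(-0.5873, -0.6448, -0.9036) x1=(-0.1010, -1.4277, -1.2381) x2=(-0.0208, -0.0875, -2.0850)
step 11: x0=(-0.5490, -0.6065, -0.9059) x1=(-0.1437, -1.4331, -1.2216) x2=(-0.0838, -0.2227, -2.0668)
step 12: x0=(-0.5098, -0.5682, -0.9098) x1=(-0.1864, -1.4363, -1.2062) x2=(-0.1478, -0.3617, -2.0441)
step 13: x0=(-0.4700, -0.5301, -0.9151) x1=(-0.2293, -1.4377, -1.1917) x2=(-0.2126, -0.5033, -2.0177)
step 14: x0=(-0.4298, -0.4924, -0.9217) x1=(-0.2722, -1.4376, -1.1781) x2=(-0.2778, -0.6467, -1.9881)
step 15: x0=(-0.3895, -0.4554, -0.9293) x1=(-0.3153, -1.4362, -1.1650) x2=(-0.3431, -0.7910, -1.9561)
step 16: x0=(-0.3490, -0.4192, -0.9379) x1=(-0.3584, -1.4339, -1.1523) x2=(-0.4085, -0.9356, -1.9219)
step 17: x0=(-0.3087, -0.3843, -0.9475) x1=(-0.4015, -1.4307, -1.1397) x2=(-0.4738, -1.0797, -1.8860)
step 18: x0=(-0.2685, -0.3509, -0.9583) x1=(-0.4445, -1.4268, -1.1269) x2=(-0.5388, -1.2226, -1.8486)
step 19: x0=(-0.2289, -0.3196, -0.9704) x1=(-0.4874, -1.4221, -1.1137) x2=(-0.6033, -1.3637, -1.8100)
step 20: x0=(-0.1900, -0.2909, -0.9838) x1=(-0.5299, -1.4164, -1.0999) x2=(-0.6672, -1.5025, -1.7703)

1.5212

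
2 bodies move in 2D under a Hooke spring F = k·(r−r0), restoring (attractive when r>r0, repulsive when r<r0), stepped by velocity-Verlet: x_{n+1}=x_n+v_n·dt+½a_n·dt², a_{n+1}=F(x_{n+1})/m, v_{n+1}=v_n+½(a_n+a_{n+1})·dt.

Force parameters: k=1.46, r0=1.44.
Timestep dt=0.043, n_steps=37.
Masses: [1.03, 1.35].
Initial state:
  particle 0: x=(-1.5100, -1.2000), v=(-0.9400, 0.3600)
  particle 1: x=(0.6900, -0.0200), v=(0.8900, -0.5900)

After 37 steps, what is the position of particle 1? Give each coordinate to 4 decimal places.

step 0: x0=(-1.5100, -1.2000) x1=(0.6900, -0.0200)
step 1: x0=(-1.5492, -1.1839) x1=(0.7273, -0.0459)
step 2: x0=(-1.5858, -1.1664) x1=(0.7627, -0.0727)
step 3: x0=(-1.6197, -1.1477) x1=(0.7960, -0.1006)
step 4: x0=(-1.6507, -1.1278) x1=(0.8271, -0.1293)
step 5: x0=(-1.6787, -1.1066) x1=(0.8559, -0.1590)
step 6: x0=(-1.7036, -1.0843) x1=(0.8823, -0.1896)
step 7: x0=(-1.7253, -1.0609) x1=(0.9063, -0.2210)
step 8: x0=(-1.7437, -1.0364) x1=(0.9278, -0.2533)
step 9: x0=(-1.7587, -1.0109) x1=(0.9466, -0.2863)
step 10: x0=(-1.7703, -0.9846) x1=(0.9629, -0.3200)
step 11: x0=(-1.7784, -0.9573) x1=(0.9765, -0.3543)
step 12: x0=(-1.7829, -0.9293) x1=(0.9874, -0.3892)
step 13: x0=(-1.7839, -0.9006) x1=(0.9956, -0.4247)
step 14: x0=(-1.7813, -0.8713) x1=(1.0010, -0.4606)
step 15: x0=(-1.7751, -0.8414) x1=(1.0038, -0.4970)
step 16: x0=(-1.7655, -0.8111) x1=(1.0038, -0.5336)
step 17: x0=(-1.7523, -0.7805) x1=(1.0012, -0.5706)
step 18: x0=(-1.7357, -0.7496) x1=(0.9959, -0.6077)
step 19: x0=(-1.7156, -0.7185) x1=(0.9881, -0.6450)
step 20: x0=(-1.6923, -0.6874) x1=(0.9777, -0.6823)
step 21: x0=(-1.6657, -0.6562) x1=(0.9649, -0.7196)
step 22: x0=(-1.6360, -0.6251) x1=(0.9497, -0.7569)
step 23: x0=(-1.6034, -0.5942) x1=(0.9321, -0.7941)
step 24: x0=(-1.5678, -0.5634) x1=(0.9124, -0.8311)
step 25: x0=(-1.5295, -0.5330) x1=(0.8906, -0.8679)
step 26: x0=(-1.4885, -0.5030) x1=(0.8668, -0.9043)
step 27: x0=(-1.4452, -0.4733) x1=(0.8412, -0.9405)
step 28: x0=(-1.3995, -0.4442) x1=(0.8137, -0.9763)
step 29: x0=(-1.3517, -0.4155) x1=(0.7847, -1.0118)
step 30: x0=(-1.3019, -0.3874) x1=(0.7542, -1.0468)
step 31: x0=(-1.2503, -0.3599) x1=(0.7223, -1.0813)
step 32: x0=(-1.1972, -0.3329) x1=(0.6891, -1.1154)
step 33: x0=(-1.1425, -0.3066) x1=(0.6548, -1.1491)
step 34: x0=(-1.0866, -0.2809) x1=(0.6196, -1.1823)
step 35: x0=(-1.0295, -0.2557) x1=(0.5835, -1.2150)
step 36: x0=(-0.9714, -0.2312) x1=(0.5466, -1.2473)
step 37: x0=(-0.9125, -0.2072) x1=(0.5091, -1.2792)

(0.5091, -1.2792)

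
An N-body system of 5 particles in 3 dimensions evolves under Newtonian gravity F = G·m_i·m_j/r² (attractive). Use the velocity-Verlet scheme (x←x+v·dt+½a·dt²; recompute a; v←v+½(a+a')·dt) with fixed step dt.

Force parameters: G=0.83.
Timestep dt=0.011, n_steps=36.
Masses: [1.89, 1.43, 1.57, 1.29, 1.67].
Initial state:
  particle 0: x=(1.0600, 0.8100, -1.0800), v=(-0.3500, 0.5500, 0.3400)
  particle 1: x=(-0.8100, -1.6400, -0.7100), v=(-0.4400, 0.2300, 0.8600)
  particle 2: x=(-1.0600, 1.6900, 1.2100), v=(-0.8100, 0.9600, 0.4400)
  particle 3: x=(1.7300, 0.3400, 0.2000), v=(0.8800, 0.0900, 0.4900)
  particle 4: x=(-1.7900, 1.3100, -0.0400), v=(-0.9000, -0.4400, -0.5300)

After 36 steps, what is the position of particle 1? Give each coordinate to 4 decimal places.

step 0: x0=(1.0600, 0.8100, -1.0800) x1=(-0.8100, -1.6400, -0.7100) x2=(-1.0600, 1.6900, 1.2100) x3=(1.7300, 0.3400, 0.2000) x4=(-1.7900, 1.3100, -0.0400)
step 1: x0=(1.0561, 0.8160, -1.0762) x1=(-0.8148, -1.6374, -0.7005) x2=(-1.0689, 1.7005, 1.2148) x3=(1.7396, 0.3410, 0.2054) x4=(-1.7999, 1.3052, -0.0458)
step 2: x0=(1.0523, 0.8221, -1.0724) x1=(-0.8197, -1.6348, -0.6911) x2=(-1.0778, 1.7110, 1.2195) x3=(1.7492, 0.3420, 0.2106) x4=(-1.8097, 1.3003, -0.0516)
step 3: x0=(1.0484, 0.8281, -1.0685) x1=(-0.8245, -1.6322, -0.6816) x2=(-1.0868, 1.7215, 1.2241) x3=(1.7587, 0.3431, 0.2159) x4=(-1.8194, 1.2955, -0.0573)
step 4: x0=(1.0445, 0.8340, -1.0645) x1=(-0.8292, -1.6295, -0.6721) x2=(-1.0957, 1.7319, 1.2287) x3=(1.7682, 0.3442, 0.2210) x4=(-1.8291, 1.2906, -0.0629)
step 5: x0=(1.0406, 0.8400, -1.0605) x1=(-0.8340, -1.6268, -0.6626) x2=(-1.1047, 1.7423, 1.2332) x3=(1.7775, 0.3453, 0.2261) x4=(-1.8387, 1.2858, -0.0685)
step 6: x0=(1.0367, 0.8459, -1.0564) x1=(-0.8388, -1.6240, -0.6531) x2=(-1.1137, 1.7527, 1.2376) x3=(1.7868, 0.3464, 0.2311) x4=(-1.8482, 1.2809, -0.0741)
step 7: x0=(1.0328, 0.8518, -1.0523) x1=(-0.8435, -1.6211, -0.6436) x2=(-1.1227, 1.7630, 1.2419) x3=(1.7960, 0.3476, 0.2361) x4=(-1.8577, 1.2761, -0.0796)
step 8: x0=(1.0289, 0.8577, -1.0480) x1=(-0.8483, -1.6183, -0.6340) x2=(-1.1317, 1.7733, 1.2461) x3=(1.8052, 0.3488, 0.2410) x4=(-1.8671, 1.2713, -0.0851)
step 9: x0=(1.0249, 0.8636, -1.0438) x1=(-0.8530, -1.6153, -0.6245) x2=(-1.1407, 1.7835, 1.2503) x3=(1.8143, 0.3500, 0.2458) x4=(-1.8765, 1.2664, -0.0906)
step 10: x0=(1.0210, 0.8694, -1.0395) x1=(-0.8577, -1.6124, -0.6149) x2=(-1.1497, 1.7937, 1.2544) x3=(1.8233, 0.3512, 0.2506) x4=(-1.8858, 1.2616, -0.0960)
step 11: x0=(1.0170, 0.8752, -1.0351) x1=(-0.8624, -1.6093, -0.6054) x2=(-1.1587, 1.8039, 1.2584) x3=(1.8322, 0.3525, 0.2553) x4=(-1.8950, 1.2567, -0.1013)
step 12: x0=(1.0131, 0.8810, -1.0306) x1=(-0.8671, -1.6063, -0.5958) x2=(-1.1677, 1.8140, 1.2624) x3=(1.8411, 0.3538, 0.2600) x4=(-1.9042, 1.2519, -0.1066)
step 13: x0=(1.0091, 0.8868, -1.0261) x1=(-0.8717, -1.6031, -0.5863) x2=(-1.1767, 1.8241, 1.2663) x3=(1.8499, 0.3551, 0.2646) x4=(-1.9134, 1.2471, -0.1119)
step 14: x0=(1.0051, 0.8926, -1.0216) x1=(-0.8764, -1.6000, -0.5767) x2=(-1.1858, 1.8341, 1.2701) x3=(1.8587, 0.3564, 0.2691) x4=(-1.9224, 1.2422, -0.1171)
step 15: x0=(1.0011, 0.8983, -1.0170) x1=(-0.8810, -1.5968, -0.5671) x2=(-1.1948, 1.8441, 1.2738) x3=(1.8674, 0.3578, 0.2736) x4=(-1.9314, 1.2374, -0.1223)
step 16: x0=(0.9971, 0.9040, -1.0123) x1=(-0.8856, -1.5935, -0.5575) x2=(-1.2038, 1.8541, 1.2775) x3=(1.8760, 0.3592, 0.2781) x4=(-1.9404, 1.2326, -0.1275)
step 17: x0=(0.9931, 0.9097, -1.0076) x1=(-0.8902, -1.5902, -0.5479) x2=(-1.2129, 1.8640, 1.2811) x3=(1.8845, 0.3606, 0.2825) x4=(-1.9493, 1.2277, -0.1326)
step 18: x0=(0.9891, 0.9154, -1.0028) x1=(-0.8948, -1.5869, -0.5383) x2=(-1.2219, 1.8739, 1.2847) x3=(1.8930, 0.3620, 0.2868) x4=(-1.9581, 1.2229, -0.1377)
step 19: x0=(0.9850, 0.9210, -0.9980) x1=(-0.8994, -1.5835, -0.5287) x2=(-1.2310, 1.8838, 1.2881) x3=(1.9014, 0.3635, 0.2911) x4=(-1.9669, 1.2181, -0.1427)
step 20: x0=(0.9810, 0.9267, -0.9931) x1=(-0.9040, -1.5800, -0.5191) x2=(-1.2400, 1.8936, 1.2915) x3=(1.9097, 0.3650, 0.2953) x4=(-1.9757, 1.2133, -0.1477)
step 21: x0=(0.9769, 0.9323, -0.9882) x1=(-0.9086, -1.5765, -0.5095) x2=(-1.2491, 1.9034, 1.2949) x3=(1.9180, 0.3665, 0.2994) x4=(-1.9843, 1.2084, -0.1527)
step 22: x0=(0.9729, 0.9379, -0.9832) x1=(-0.9131, -1.5730, -0.4998) x2=(-1.2582, 1.9131, 1.2982) x3=(1.9262, 0.3680, 0.3036) x4=(-1.9930, 1.2036, -0.1577)
step 23: x0=(0.9688, 0.9434, -0.9782) x1=(-0.9177, -1.5694, -0.4902) x2=(-1.2672, 1.9228, 1.3014) x3=(1.9343, 0.3695, 0.3076) x4=(-2.0015, 1.1988, -0.1626)
step 24: x0=(0.9647, 0.9490, -0.9731) x1=(-0.9222, -1.5658, -0.4805) x2=(-1.2763, 1.9325, 1.3046) x3=(1.9424, 0.3711, 0.3116) x4=(-2.0101, 1.1940, -0.1674)
step 25: x0=(0.9606, 0.9545, -0.9679) x1=(-0.9267, -1.5621, -0.4709) x2=(-1.2853, 1.9421, 1.3077) x3=(1.9504, 0.3727, 0.3156) x4=(-2.0185, 1.1891, -0.1723)
step 26: x0=(0.9565, 0.9600, -0.9628) x1=(-0.9312, -1.5584, -0.4612) x2=(-1.2944, 1.9517, 1.3107) x3=(1.9584, 0.3743, 0.3195) x4=(-2.0269, 1.1843, -0.1771)
step 27: x0=(0.9524, 0.9655, -0.9575) x1=(-0.9357, -1.5546, -0.4516) x2=(-1.3035, 1.9612, 1.3137) x3=(1.9662, 0.3760, 0.3234) x4=(-2.0353, 1.1795, -0.1818)
step 28: x0=(0.9483, 0.9710, -0.9523) x1=(-0.9402, -1.5508, -0.4419) x2=(-1.3125, 1.9707, 1.3166) x3=(1.9740, 0.3776, 0.3272) x4=(-2.0436, 1.1747, -0.1866)
step 29: x0=(0.9442, 0.9764, -0.9469) x1=(-0.9447, -1.5469, -0.4322) x2=(-1.3216, 1.9802, 1.3195) x3=(1.9818, 0.3793, 0.3310) x4=(-2.0519, 1.1699, -0.1913)
step 30: x0=(0.9400, 0.9819, -0.9416) x1=(-0.9491, -1.5430, -0.4226) x2=(-1.3307, 1.9896, 1.3223) x3=(1.9895, 0.3810, 0.3347) x4=(-2.0601, 1.1651, -0.1960)
step 31: x0=(0.9359, 0.9873, -0.9362) x1=(-0.9536, -1.5391, -0.4129) x2=(-1.3397, 1.9990, 1.3251) x3=(1.9971, 0.3827, 0.3384) x4=(-2.0683, 1.1603, -0.2006)
step 32: x0=(0.9317, 0.9927, -0.9307) x1=(-0.9580, -1.5351, -0.4032) x2=(-1.3488, 2.0084, 1.3278) x3=(2.0046, 0.3845, 0.3421) x4=(-2.0764, 1.1555, -0.2052)
step 33: x0=(0.9275, 0.9980, -0.9252) x1=(-0.9624, -1.5310, -0.3935) x2=(-1.3578, 2.0177, 1.3304) x3=(2.0121, 0.3862, 0.3457) x4=(-2.0844, 1.1507, -0.2098)
step 34: x0=(0.9234, 1.0034, -0.9196) x1=(-0.9669, -1.5269, -0.3838) x2=(-1.3669, 2.0270, 1.3330) x3=(2.0196, 0.3880, 0.3492) x4=(-2.0924, 1.1459, -0.2144)
step 35: x0=(0.9192, 1.0087, -0.9140) x1=(-0.9713, -1.5228, -0.3741) x2=(-1.3759, 2.0362, 1.3356) x3=(2.0269, 0.3898, 0.3527) x4=(-2.1004, 1.1411, -0.2189)
step 36: x0=(0.9150, 1.0140, -0.9084) x1=(-0.9757, -1.5186, -0.3644) x2=(-1.3850, 2.0454, 1.3380) x3=(2.0342, 0.3917, 0.3562) x4=(-2.1083, 1.1363, -0.2234)

(-0.9757, -1.5186, -0.3644)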